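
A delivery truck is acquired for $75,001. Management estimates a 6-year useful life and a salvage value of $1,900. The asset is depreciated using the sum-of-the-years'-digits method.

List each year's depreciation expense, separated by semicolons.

Depreciable base = $75,001 − $1,900 = $73,101.
Sum of the years' digits = 6+5+4+3+2+1 = 21.
Year 1: $73,101 × 6/21 = $20,886. Book value $54,115.
Year 2: $73,101 × 5/21 = $17,405. Book value $36,710.
Year 3: $73,101 × 4/21 = $13,924. Book value $22,786.
Year 4: $73,101 × 3/21 = $10,443. Book value $12,343.
Year 5: $73,101 × 2/21 = $6,962. Book value $5,381.
Year 6: $73,101 × 1/21 = $3,481. Book value $1,900.

$20,886; $17,405; $13,924; $10,443; $6,962; $3,481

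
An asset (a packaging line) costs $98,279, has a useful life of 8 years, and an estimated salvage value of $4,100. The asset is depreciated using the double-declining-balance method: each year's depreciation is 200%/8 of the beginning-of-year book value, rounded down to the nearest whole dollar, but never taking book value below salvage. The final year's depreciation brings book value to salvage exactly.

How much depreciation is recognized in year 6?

Depreciable base = $98,279 − $4,100 = $94,179.
Year 1: ⌊$98,279 × 200%/8⌋ = $24,569. Book value $73,710.
Year 2: ⌊$73,710 × 200%/8⌋ = $18,427. Book value $55,283.
Year 3: ⌊$55,283 × 200%/8⌋ = $13,820. Book value $41,463.
Year 4: ⌊$41,463 × 200%/8⌋ = $10,365. Book value $31,098.
Year 5: ⌊$31,098 × 200%/8⌋ = $7,774. Book value $23,324.
Year 6: ⌊$23,324 × 200%/8⌋ = $5,831. Book value $17,493.

$5,831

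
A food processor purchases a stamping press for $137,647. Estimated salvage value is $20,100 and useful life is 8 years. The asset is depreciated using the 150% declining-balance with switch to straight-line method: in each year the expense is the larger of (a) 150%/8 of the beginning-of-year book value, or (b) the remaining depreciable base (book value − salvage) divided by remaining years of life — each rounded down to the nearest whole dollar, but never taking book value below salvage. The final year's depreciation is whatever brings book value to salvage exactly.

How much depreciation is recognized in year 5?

Depreciable base = $137,647 − $20,100 = $117,547.
Year 1: DB = ⌊$137,647 × 150%/8⌋ = $25,808; SL = ⌊$117,547/8⌋ = $14,693 → take DB $25,808. Book value $111,839.
Year 2: DB = ⌊$111,839 × 150%/8⌋ = $20,969; SL = ⌊$91,739/7⌋ = $13,105 → take DB $20,969. Book value $90,870.
Year 3: DB = ⌊$90,870 × 150%/8⌋ = $17,038; SL = ⌊$70,770/6⌋ = $11,795 → take DB $17,038. Book value $73,832.
Year 4: DB = ⌊$73,832 × 150%/8⌋ = $13,843; SL = ⌊$53,732/5⌋ = $10,746 → take DB $13,843. Book value $59,989.
Year 5: DB = ⌊$59,989 × 150%/8⌋ = $11,247; SL = ⌊$39,889/4⌋ = $9,972 → take DB $11,247. Book value $48,742.

$11,247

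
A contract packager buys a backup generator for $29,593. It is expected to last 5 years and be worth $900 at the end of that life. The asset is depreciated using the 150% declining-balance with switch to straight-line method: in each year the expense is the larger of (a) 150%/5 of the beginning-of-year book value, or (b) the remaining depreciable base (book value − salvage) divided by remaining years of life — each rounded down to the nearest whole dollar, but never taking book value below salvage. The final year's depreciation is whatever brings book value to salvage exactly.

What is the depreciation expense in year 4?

Depreciable base = $29,593 − $900 = $28,693.
Year 1: DB = ⌊$29,593 × 150%/5⌋ = $8,877; SL = ⌊$28,693/5⌋ = $5,738 → take DB $8,877. Book value $20,716.
Year 2: DB = ⌊$20,716 × 150%/5⌋ = $6,214; SL = ⌊$19,816/4⌋ = $4,954 → take DB $6,214. Book value $14,502.
Year 3: DB = ⌊$14,502 × 150%/5⌋ = $4,350; SL = ⌊$13,602/3⌋ = $4,534 → take SL $4,534. Book value $9,968.
Year 4: DB = ⌊$9,968 × 150%/5⌋ = $2,990; SL = ⌊$9,068/2⌋ = $4,534 → take SL $4,534. Book value $5,434.

$4,534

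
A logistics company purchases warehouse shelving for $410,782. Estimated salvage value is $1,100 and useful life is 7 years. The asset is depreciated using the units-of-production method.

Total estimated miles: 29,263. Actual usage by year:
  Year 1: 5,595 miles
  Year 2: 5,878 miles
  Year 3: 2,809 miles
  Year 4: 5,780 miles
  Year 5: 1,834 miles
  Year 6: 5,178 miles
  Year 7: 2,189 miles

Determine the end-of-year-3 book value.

$210,834

Depreciable base = $410,782 − $1,100 = $409,682.
Rate = $409,682 / 29,263 miles = $14 per mile.
Year 1: 5,595 × $14 = $78,330. Book value $332,452.
Year 2: 5,878 × $14 = $82,292. Book value $250,160.
Year 3: 2,809 × $14 = $39,326. Book value $210,834.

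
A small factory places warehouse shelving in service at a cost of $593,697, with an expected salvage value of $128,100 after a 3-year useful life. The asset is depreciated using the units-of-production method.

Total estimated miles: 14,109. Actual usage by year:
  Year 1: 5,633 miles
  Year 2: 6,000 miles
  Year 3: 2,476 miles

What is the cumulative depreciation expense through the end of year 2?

Depreciable base = $593,697 − $128,100 = $465,597.
Rate = $465,597 / 14,109 miles = $33 per mile.
Year 1: 5,633 × $33 = $185,889. Book value $407,808.
Year 2: 6,000 × $33 = $198,000. Book value $209,808.
Accumulated through year 2 = $593,697 − $209,808 = $383,889.

$383,889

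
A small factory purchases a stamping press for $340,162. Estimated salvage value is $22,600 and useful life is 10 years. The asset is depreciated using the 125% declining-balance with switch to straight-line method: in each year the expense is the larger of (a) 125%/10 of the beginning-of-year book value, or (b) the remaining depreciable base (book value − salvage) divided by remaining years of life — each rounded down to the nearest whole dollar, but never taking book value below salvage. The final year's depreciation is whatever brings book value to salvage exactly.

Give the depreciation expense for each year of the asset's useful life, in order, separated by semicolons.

Depreciable base = $340,162 − $22,600 = $317,562.
Year 1: DB = ⌊$340,162 × 125%/10⌋ = $42,520; SL = ⌊$317,562/10⌋ = $31,756 → take DB $42,520. Book value $297,642.
Year 2: DB = ⌊$297,642 × 125%/10⌋ = $37,205; SL = ⌊$275,042/9⌋ = $30,560 → take DB $37,205. Book value $260,437.
Year 3: DB = ⌊$260,437 × 125%/10⌋ = $32,554; SL = ⌊$237,837/8⌋ = $29,729 → take DB $32,554. Book value $227,883.
Year 4: DB = ⌊$227,883 × 125%/10⌋ = $28,485; SL = ⌊$205,283/7⌋ = $29,326 → take SL $29,326. Book value $198,557.
Year 5: DB = ⌊$198,557 × 125%/10⌋ = $24,819; SL = ⌊$175,957/6⌋ = $29,326 → take SL $29,326. Book value $169,231.
Year 6: DB = ⌊$169,231 × 125%/10⌋ = $21,153; SL = ⌊$146,631/5⌋ = $29,326 → take SL $29,326. Book value $139,905.
Year 7: DB = ⌊$139,905 × 125%/10⌋ = $17,488; SL = ⌊$117,305/4⌋ = $29,326 → take SL $29,326. Book value $110,579.
Year 8: DB = ⌊$110,579 × 125%/10⌋ = $13,822; SL = ⌊$87,979/3⌋ = $29,326 → take SL $29,326. Book value $81,253.
Year 9: DB = ⌊$81,253 × 125%/10⌋ = $10,156; SL = ⌊$58,653/2⌋ = $29,326 → take SL $29,326. Book value $51,927.
Year 10 (final): $51,927 − $22,600 = $29,327. Book value $22,600.

$42,520; $37,205; $32,554; $29,326; $29,326; $29,326; $29,326; $29,326; $29,326; $29,327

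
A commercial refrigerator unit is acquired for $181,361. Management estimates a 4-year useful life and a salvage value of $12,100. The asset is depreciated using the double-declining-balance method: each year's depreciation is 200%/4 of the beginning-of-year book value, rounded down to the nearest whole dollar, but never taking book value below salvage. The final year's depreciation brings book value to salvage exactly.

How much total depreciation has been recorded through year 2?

Depreciable base = $181,361 − $12,100 = $169,261.
Year 1: ⌊$181,361 × 200%/4⌋ = $90,680. Book value $90,681.
Year 2: ⌊$90,681 × 200%/4⌋ = $45,340. Book value $45,341.
Accumulated through year 2 = $181,361 − $45,341 = $136,020.

$136,020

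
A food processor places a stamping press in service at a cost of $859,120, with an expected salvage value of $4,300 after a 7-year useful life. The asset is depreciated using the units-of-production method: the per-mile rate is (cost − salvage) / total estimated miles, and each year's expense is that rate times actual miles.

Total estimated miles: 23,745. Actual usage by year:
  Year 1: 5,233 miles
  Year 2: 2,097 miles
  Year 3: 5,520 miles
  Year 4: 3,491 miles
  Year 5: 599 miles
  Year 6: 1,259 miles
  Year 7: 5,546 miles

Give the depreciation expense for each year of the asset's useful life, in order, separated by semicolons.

Depreciable base = $859,120 − $4,300 = $854,820.
Rate = $854,820 / 23,745 miles = $36 per mile.
Year 1: 5,233 × $36 = $188,388. Book value $670,732.
Year 2: 2,097 × $36 = $75,492. Book value $595,240.
Year 3: 5,520 × $36 = $198,720. Book value $396,520.
Year 4: 3,491 × $36 = $125,676. Book value $270,844.
Year 5: 599 × $36 = $21,564. Book value $249,280.
Year 6: 1,259 × $36 = $45,324. Book value $203,956.
Year 7: 5,546 × $36 = $199,656. Book value $4,300.

$188,388; $75,492; $198,720; $125,676; $21,564; $45,324; $199,656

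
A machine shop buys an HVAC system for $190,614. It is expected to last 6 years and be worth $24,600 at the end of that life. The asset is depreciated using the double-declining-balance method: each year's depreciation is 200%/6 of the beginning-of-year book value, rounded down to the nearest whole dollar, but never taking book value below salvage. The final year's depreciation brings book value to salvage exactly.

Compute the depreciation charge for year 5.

Depreciable base = $190,614 − $24,600 = $166,014.
Year 1: ⌊$190,614 × 200%/6⌋ = $63,538. Book value $127,076.
Year 2: ⌊$127,076 × 200%/6⌋ = $42,358. Book value $84,718.
Year 3: ⌊$84,718 × 200%/6⌋ = $28,239. Book value $56,479.
Year 4: ⌊$56,479 × 200%/6⌋ = $18,826. Book value $37,653.
Year 5: ⌊$37,653 × 200%/6⌋ = $12,551. Book value $25,102.

$12,551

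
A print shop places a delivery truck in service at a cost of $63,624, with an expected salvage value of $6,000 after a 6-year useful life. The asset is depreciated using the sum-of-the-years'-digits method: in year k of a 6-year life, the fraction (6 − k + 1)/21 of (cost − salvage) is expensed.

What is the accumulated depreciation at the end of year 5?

Depreciable base = $63,624 − $6,000 = $57,624.
Sum of the years' digits = 6+5+4+3+2+1 = 21.
Year 1: $57,624 × 6/21 = $16,464. Book value $47,160.
Year 2: $57,624 × 5/21 = $13,720. Book value $33,440.
Year 3: $57,624 × 4/21 = $10,976. Book value $22,464.
Year 4: $57,624 × 3/21 = $8,232. Book value $14,232.
Year 5: $57,624 × 2/21 = $5,488. Book value $8,744.
Accumulated through year 5 = $63,624 − $8,744 = $54,880.

$54,880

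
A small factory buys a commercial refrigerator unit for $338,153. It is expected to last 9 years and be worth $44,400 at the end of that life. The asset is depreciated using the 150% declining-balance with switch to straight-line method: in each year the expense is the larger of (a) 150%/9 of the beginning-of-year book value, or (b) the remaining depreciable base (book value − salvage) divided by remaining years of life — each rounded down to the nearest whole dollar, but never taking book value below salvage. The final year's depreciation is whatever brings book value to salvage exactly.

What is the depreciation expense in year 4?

$32,615

Depreciable base = $338,153 − $44,400 = $293,753.
Year 1: DB = ⌊$338,153 × 150%/9⌋ = $56,358; SL = ⌊$293,753/9⌋ = $32,639 → take DB $56,358. Book value $281,795.
Year 2: DB = ⌊$281,795 × 150%/9⌋ = $46,965; SL = ⌊$237,395/8⌋ = $29,674 → take DB $46,965. Book value $234,830.
Year 3: DB = ⌊$234,830 × 150%/9⌋ = $39,138; SL = ⌊$190,430/7⌋ = $27,204 → take DB $39,138. Book value $195,692.
Year 4: DB = ⌊$195,692 × 150%/9⌋ = $32,615; SL = ⌊$151,292/6⌋ = $25,215 → take DB $32,615. Book value $163,077.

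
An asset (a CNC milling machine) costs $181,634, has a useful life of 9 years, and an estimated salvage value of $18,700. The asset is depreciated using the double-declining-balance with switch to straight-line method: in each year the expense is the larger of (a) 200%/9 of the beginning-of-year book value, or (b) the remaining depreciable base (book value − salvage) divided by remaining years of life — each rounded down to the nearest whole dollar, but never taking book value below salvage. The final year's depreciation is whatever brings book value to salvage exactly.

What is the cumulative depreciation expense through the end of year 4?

Depreciable base = $181,634 − $18,700 = $162,934.
Year 1: DB = ⌊$181,634 × 200%/9⌋ = $40,363; SL = ⌊$162,934/9⌋ = $18,103 → take DB $40,363. Book value $141,271.
Year 2: DB = ⌊$141,271 × 200%/9⌋ = $31,393; SL = ⌊$122,571/8⌋ = $15,321 → take DB $31,393. Book value $109,878.
Year 3: DB = ⌊$109,878 × 200%/9⌋ = $24,417; SL = ⌊$91,178/7⌋ = $13,025 → take DB $24,417. Book value $85,461.
Year 4: DB = ⌊$85,461 × 200%/9⌋ = $18,991; SL = ⌊$66,761/6⌋ = $11,126 → take DB $18,991. Book value $66,470.
Accumulated through year 4 = $181,634 − $66,470 = $115,164.

$115,164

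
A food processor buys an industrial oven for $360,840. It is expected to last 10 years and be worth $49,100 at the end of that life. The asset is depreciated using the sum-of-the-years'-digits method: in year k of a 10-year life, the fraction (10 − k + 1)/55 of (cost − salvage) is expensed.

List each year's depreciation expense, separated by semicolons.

Depreciable base = $360,840 − $49,100 = $311,740.
Sum of the years' digits = 10+9+8+7+6+5+4+3+2+1 = 55.
Year 1: $311,740 × 10/55 = $56,680. Book value $304,160.
Year 2: $311,740 × 9/55 = $51,012. Book value $253,148.
Year 3: $311,740 × 8/55 = $45,344. Book value $207,804.
Year 4: $311,740 × 7/55 = $39,676. Book value $168,128.
Year 5: $311,740 × 6/55 = $34,008. Book value $134,120.
Year 6: $311,740 × 5/55 = $28,340. Book value $105,780.
Year 7: $311,740 × 4/55 = $22,672. Book value $83,108.
Year 8: $311,740 × 3/55 = $17,004. Book value $66,104.
Year 9: $311,740 × 2/55 = $11,336. Book value $54,768.
Year 10: $311,740 × 1/55 = $5,668. Book value $49,100.

$56,680; $51,012; $45,344; $39,676; $34,008; $28,340; $22,672; $17,004; $11,336; $5,668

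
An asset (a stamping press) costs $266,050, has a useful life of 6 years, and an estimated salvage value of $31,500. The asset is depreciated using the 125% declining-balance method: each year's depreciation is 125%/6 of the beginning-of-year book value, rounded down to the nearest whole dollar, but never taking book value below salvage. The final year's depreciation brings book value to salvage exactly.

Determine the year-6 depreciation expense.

Depreciable base = $266,050 − $31,500 = $234,550.
Year 1: ⌊$266,050 × 125%/6⌋ = $55,427. Book value $210,623.
Year 2: ⌊$210,623 × 125%/6⌋ = $43,879. Book value $166,744.
Year 3: ⌊$166,744 × 125%/6⌋ = $34,738. Book value $132,006.
Year 4: ⌊$132,006 × 125%/6⌋ = $27,501. Book value $104,505.
Year 5: ⌊$104,505 × 125%/6⌋ = $21,771. Book value $82,734.
Year 6 (final): $82,734 − $31,500 = $51,234. Book value $31,500.

$51,234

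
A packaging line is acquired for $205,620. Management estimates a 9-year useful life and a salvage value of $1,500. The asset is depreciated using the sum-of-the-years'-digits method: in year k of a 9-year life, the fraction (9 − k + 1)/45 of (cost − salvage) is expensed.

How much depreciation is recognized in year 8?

$9,072

Depreciable base = $205,620 − $1,500 = $204,120.
Sum of the years' digits = 9+8+7+6+5+4+3+2+1 = 45.
Year 1: $204,120 × 9/45 = $40,824. Book value $164,796.
Year 2: $204,120 × 8/45 = $36,288. Book value $128,508.
Year 3: $204,120 × 7/45 = $31,752. Book value $96,756.
Year 4: $204,120 × 6/45 = $27,216. Book value $69,540.
Year 5: $204,120 × 5/45 = $22,680. Book value $46,860.
Year 6: $204,120 × 4/45 = $18,144. Book value $28,716.
Year 7: $204,120 × 3/45 = $13,608. Book value $15,108.
Year 8: $204,120 × 2/45 = $9,072. Book value $6,036.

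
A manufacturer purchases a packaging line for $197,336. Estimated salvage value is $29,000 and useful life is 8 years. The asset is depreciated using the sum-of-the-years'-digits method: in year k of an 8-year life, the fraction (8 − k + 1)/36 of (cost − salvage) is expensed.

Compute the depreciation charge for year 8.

Depreciable base = $197,336 − $29,000 = $168,336.
Sum of the years' digits = 8+7+6+5+4+3+2+1 = 36.
Year 1: $168,336 × 8/36 = $37,408. Book value $159,928.
Year 2: $168,336 × 7/36 = $32,732. Book value $127,196.
Year 3: $168,336 × 6/36 = $28,056. Book value $99,140.
Year 4: $168,336 × 5/36 = $23,380. Book value $75,760.
Year 5: $168,336 × 4/36 = $18,704. Book value $57,056.
Year 6: $168,336 × 3/36 = $14,028. Book value $43,028.
Year 7: $168,336 × 2/36 = $9,352. Book value $33,676.
Year 8: $168,336 × 1/36 = $4,676. Book value $29,000.

$4,676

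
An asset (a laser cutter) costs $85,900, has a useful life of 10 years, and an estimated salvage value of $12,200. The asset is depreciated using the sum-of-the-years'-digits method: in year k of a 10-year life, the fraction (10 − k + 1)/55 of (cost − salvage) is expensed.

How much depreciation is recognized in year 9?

Depreciable base = $85,900 − $12,200 = $73,700.
Sum of the years' digits = 10+9+8+7+6+5+4+3+2+1 = 55.
Year 1: $73,700 × 10/55 = $13,400. Book value $72,500.
Year 2: $73,700 × 9/55 = $12,060. Book value $60,440.
Year 3: $73,700 × 8/55 = $10,720. Book value $49,720.
Year 4: $73,700 × 7/55 = $9,380. Book value $40,340.
Year 5: $73,700 × 6/55 = $8,040. Book value $32,300.
Year 6: $73,700 × 5/55 = $6,700. Book value $25,600.
Year 7: $73,700 × 4/55 = $5,360. Book value $20,240.
Year 8: $73,700 × 3/55 = $4,020. Book value $16,220.
Year 9: $73,700 × 2/55 = $2,680. Book value $13,540.

$2,680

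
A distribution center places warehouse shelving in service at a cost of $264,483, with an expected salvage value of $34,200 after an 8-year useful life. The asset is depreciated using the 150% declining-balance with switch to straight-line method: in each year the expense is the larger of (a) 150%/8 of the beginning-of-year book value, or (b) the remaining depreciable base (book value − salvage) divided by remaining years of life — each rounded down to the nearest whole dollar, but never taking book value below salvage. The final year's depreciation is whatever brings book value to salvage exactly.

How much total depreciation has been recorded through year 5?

Depreciable base = $264,483 − $34,200 = $230,283.
Year 1: DB = ⌊$264,483 × 150%/8⌋ = $49,590; SL = ⌊$230,283/8⌋ = $28,785 → take DB $49,590. Book value $214,893.
Year 2: DB = ⌊$214,893 × 150%/8⌋ = $40,292; SL = ⌊$180,693/7⌋ = $25,813 → take DB $40,292. Book value $174,601.
Year 3: DB = ⌊$174,601 × 150%/8⌋ = $32,737; SL = ⌊$140,401/6⌋ = $23,400 → take DB $32,737. Book value $141,864.
Year 4: DB = ⌊$141,864 × 150%/8⌋ = $26,599; SL = ⌊$107,664/5⌋ = $21,532 → take DB $26,599. Book value $115,265.
Year 5: DB = ⌊$115,265 × 150%/8⌋ = $21,612; SL = ⌊$81,065/4⌋ = $20,266 → take DB $21,612. Book value $93,653.
Accumulated through year 5 = $264,483 − $93,653 = $170,830.

$170,830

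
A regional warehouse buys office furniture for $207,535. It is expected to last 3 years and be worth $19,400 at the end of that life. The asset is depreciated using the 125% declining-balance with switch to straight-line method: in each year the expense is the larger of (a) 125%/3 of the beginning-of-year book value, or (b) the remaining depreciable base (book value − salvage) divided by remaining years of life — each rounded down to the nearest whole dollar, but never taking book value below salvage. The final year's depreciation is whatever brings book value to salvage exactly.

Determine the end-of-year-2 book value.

$70,232

Depreciable base = $207,535 − $19,400 = $188,135.
Year 1: DB = ⌊$207,535 × 125%/3⌋ = $86,472; SL = ⌊$188,135/3⌋ = $62,711 → take DB $86,472. Book value $121,063.
Year 2: DB = ⌊$121,063 × 125%/3⌋ = $50,442; SL = ⌊$101,663/2⌋ = $50,831 → take SL $50,831. Book value $70,232.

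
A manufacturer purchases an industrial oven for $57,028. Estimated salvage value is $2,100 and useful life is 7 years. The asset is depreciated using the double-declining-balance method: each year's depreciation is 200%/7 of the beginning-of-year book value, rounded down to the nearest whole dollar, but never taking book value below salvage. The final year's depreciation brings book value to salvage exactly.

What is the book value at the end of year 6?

Depreciable base = $57,028 − $2,100 = $54,928.
Year 1: ⌊$57,028 × 200%/7⌋ = $16,293. Book value $40,735.
Year 2: ⌊$40,735 × 200%/7⌋ = $11,638. Book value $29,097.
Year 3: ⌊$29,097 × 200%/7⌋ = $8,313. Book value $20,784.
Year 4: ⌊$20,784 × 200%/7⌋ = $5,938. Book value $14,846.
Year 5: ⌊$14,846 × 200%/7⌋ = $4,241. Book value $10,605.
Year 6: ⌊$10,605 × 200%/7⌋ = $3,030. Book value $7,575.

$7,575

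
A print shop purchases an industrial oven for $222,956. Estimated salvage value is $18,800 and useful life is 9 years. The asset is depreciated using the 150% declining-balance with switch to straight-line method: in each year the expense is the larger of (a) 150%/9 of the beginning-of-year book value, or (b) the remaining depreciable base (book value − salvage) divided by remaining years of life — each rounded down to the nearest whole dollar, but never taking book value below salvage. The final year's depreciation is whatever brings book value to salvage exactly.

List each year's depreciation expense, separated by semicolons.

$37,159; $30,966; $25,805; $21,504; $17,920; $17,700; $17,700; $17,701; $17,701

Depreciable base = $222,956 − $18,800 = $204,156.
Year 1: DB = ⌊$222,956 × 150%/9⌋ = $37,159; SL = ⌊$204,156/9⌋ = $22,684 → take DB $37,159. Book value $185,797.
Year 2: DB = ⌊$185,797 × 150%/9⌋ = $30,966; SL = ⌊$166,997/8⌋ = $20,874 → take DB $30,966. Book value $154,831.
Year 3: DB = ⌊$154,831 × 150%/9⌋ = $25,805; SL = ⌊$136,031/7⌋ = $19,433 → take DB $25,805. Book value $129,026.
Year 4: DB = ⌊$129,026 × 150%/9⌋ = $21,504; SL = ⌊$110,226/6⌋ = $18,371 → take DB $21,504. Book value $107,522.
Year 5: DB = ⌊$107,522 × 150%/9⌋ = $17,920; SL = ⌊$88,722/5⌋ = $17,744 → take DB $17,920. Book value $89,602.
Year 6: DB = ⌊$89,602 × 150%/9⌋ = $14,933; SL = ⌊$70,802/4⌋ = $17,700 → take SL $17,700. Book value $71,902.
Year 7: DB = ⌊$71,902 × 150%/9⌋ = $11,983; SL = ⌊$53,102/3⌋ = $17,700 → take SL $17,700. Book value $54,202.
Year 8: DB = ⌊$54,202 × 150%/9⌋ = $9,033; SL = ⌊$35,402/2⌋ = $17,701 → take SL $17,701. Book value $36,501.
Year 9 (final): $36,501 − $18,800 = $17,701. Book value $18,800.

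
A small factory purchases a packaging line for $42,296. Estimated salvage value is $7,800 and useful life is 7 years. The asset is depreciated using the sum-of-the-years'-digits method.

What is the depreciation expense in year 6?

Depreciable base = $42,296 − $7,800 = $34,496.
Sum of the years' digits = 7+6+5+4+3+2+1 = 28.
Year 1: $34,496 × 7/28 = $8,624. Book value $33,672.
Year 2: $34,496 × 6/28 = $7,392. Book value $26,280.
Year 3: $34,496 × 5/28 = $6,160. Book value $20,120.
Year 4: $34,496 × 4/28 = $4,928. Book value $15,192.
Year 5: $34,496 × 3/28 = $3,696. Book value $11,496.
Year 6: $34,496 × 2/28 = $2,464. Book value $9,032.

$2,464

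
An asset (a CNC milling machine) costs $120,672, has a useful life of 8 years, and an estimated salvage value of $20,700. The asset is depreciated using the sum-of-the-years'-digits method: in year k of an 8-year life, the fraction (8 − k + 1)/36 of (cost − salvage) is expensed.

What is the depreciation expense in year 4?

$13,885

Depreciable base = $120,672 − $20,700 = $99,972.
Sum of the years' digits = 8+7+6+5+4+3+2+1 = 36.
Year 1: $99,972 × 8/36 = $22,216. Book value $98,456.
Year 2: $99,972 × 7/36 = $19,439. Book value $79,017.
Year 3: $99,972 × 6/36 = $16,662. Book value $62,355.
Year 4: $99,972 × 5/36 = $13,885. Book value $48,470.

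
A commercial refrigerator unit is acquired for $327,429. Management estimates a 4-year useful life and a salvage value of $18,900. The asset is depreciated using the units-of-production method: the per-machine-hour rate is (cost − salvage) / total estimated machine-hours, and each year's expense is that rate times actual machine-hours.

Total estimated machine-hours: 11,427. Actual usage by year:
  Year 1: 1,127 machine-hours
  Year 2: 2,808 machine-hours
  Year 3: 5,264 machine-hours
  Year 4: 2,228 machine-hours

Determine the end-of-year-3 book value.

$79,056

Depreciable base = $327,429 − $18,900 = $308,529.
Rate = $308,529 / 11,427 machine-hours = $27 per machine-hour.
Year 1: 1,127 × $27 = $30,429. Book value $297,000.
Year 2: 2,808 × $27 = $75,816. Book value $221,184.
Year 3: 5,264 × $27 = $142,128. Book value $79,056.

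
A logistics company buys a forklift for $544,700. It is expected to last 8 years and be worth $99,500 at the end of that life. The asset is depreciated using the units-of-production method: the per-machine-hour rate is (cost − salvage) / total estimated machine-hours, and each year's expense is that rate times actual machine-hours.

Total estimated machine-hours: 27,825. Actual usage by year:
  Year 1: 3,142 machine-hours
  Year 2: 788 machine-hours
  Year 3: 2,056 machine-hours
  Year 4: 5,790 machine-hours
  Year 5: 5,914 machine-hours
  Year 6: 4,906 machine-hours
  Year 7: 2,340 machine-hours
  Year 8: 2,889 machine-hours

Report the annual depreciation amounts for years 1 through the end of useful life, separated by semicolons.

$50,272; $12,608; $32,896; $92,640; $94,624; $78,496; $37,440; $46,224

Depreciable base = $544,700 − $99,500 = $445,200.
Rate = $445,200 / 27,825 machine-hours = $16 per machine-hour.
Year 1: 3,142 × $16 = $50,272. Book value $494,428.
Year 2: 788 × $16 = $12,608. Book value $481,820.
Year 3: 2,056 × $16 = $32,896. Book value $448,924.
Year 4: 5,790 × $16 = $92,640. Book value $356,284.
Year 5: 5,914 × $16 = $94,624. Book value $261,660.
Year 6: 4,906 × $16 = $78,496. Book value $183,164.
Year 7: 2,340 × $16 = $37,440. Book value $145,724.
Year 8: 2,889 × $16 = $46,224. Book value $99,500.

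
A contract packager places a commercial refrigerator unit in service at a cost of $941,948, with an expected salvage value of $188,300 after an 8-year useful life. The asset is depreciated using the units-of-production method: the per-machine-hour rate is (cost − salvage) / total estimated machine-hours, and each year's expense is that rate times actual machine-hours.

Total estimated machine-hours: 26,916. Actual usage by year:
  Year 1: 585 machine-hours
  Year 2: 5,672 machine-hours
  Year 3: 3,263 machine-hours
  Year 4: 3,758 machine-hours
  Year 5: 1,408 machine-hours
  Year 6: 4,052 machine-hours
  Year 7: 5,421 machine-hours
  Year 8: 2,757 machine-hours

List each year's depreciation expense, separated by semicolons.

$16,380; $158,816; $91,364; $105,224; $39,424; $113,456; $151,788; $77,196

Depreciable base = $941,948 − $188,300 = $753,648.
Rate = $753,648 / 26,916 machine-hours = $28 per machine-hour.
Year 1: 585 × $28 = $16,380. Book value $925,568.
Year 2: 5,672 × $28 = $158,816. Book value $766,752.
Year 3: 3,263 × $28 = $91,364. Book value $675,388.
Year 4: 3,758 × $28 = $105,224. Book value $570,164.
Year 5: 1,408 × $28 = $39,424. Book value $530,740.
Year 6: 4,052 × $28 = $113,456. Book value $417,284.
Year 7: 5,421 × $28 = $151,788. Book value $265,496.
Year 8: 2,757 × $28 = $77,196. Book value $188,300.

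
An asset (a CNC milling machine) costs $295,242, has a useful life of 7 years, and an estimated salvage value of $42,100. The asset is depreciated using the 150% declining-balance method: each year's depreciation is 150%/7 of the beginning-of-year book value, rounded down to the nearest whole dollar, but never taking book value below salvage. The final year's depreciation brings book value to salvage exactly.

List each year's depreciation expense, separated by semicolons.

Depreciable base = $295,242 − $42,100 = $253,142.
Year 1: ⌊$295,242 × 150%/7⌋ = $63,266. Book value $231,976.
Year 2: ⌊$231,976 × 150%/7⌋ = $49,709. Book value $182,267.
Year 3: ⌊$182,267 × 150%/7⌋ = $39,057. Book value $143,210.
Year 4: ⌊$143,210 × 150%/7⌋ = $30,687. Book value $112,523.
Year 5: ⌊$112,523 × 150%/7⌋ = $24,112. Book value $88,411.
Year 6: ⌊$88,411 × 150%/7⌋ = $18,945. Book value $69,466.
Year 7 (final): $69,466 − $42,100 = $27,366. Book value $42,100.

$63,266; $49,709; $39,057; $30,687; $24,112; $18,945; $27,366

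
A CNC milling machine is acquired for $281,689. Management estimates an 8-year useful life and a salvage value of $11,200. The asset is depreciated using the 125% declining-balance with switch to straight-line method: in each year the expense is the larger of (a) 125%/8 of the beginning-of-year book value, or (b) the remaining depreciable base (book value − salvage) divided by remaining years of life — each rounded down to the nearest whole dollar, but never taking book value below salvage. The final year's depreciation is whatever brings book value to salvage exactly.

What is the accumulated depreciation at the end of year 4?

Depreciable base = $281,689 − $11,200 = $270,489.
Year 1: DB = ⌊$281,689 × 125%/8⌋ = $44,013; SL = ⌊$270,489/8⌋ = $33,811 → take DB $44,013. Book value $237,676.
Year 2: DB = ⌊$237,676 × 125%/8⌋ = $37,136; SL = ⌊$226,476/7⌋ = $32,353 → take DB $37,136. Book value $200,540.
Year 3: DB = ⌊$200,540 × 125%/8⌋ = $31,334; SL = ⌊$189,340/6⌋ = $31,556 → take SL $31,556. Book value $168,984.
Year 4: DB = ⌊$168,984 × 125%/8⌋ = $26,403; SL = ⌊$157,784/5⌋ = $31,556 → take SL $31,556. Book value $137,428.
Accumulated through year 4 = $281,689 − $137,428 = $144,261.

$144,261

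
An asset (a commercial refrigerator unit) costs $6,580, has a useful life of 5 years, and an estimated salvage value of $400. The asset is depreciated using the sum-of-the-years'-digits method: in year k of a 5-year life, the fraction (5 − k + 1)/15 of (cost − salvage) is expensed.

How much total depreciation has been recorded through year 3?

$4,944

Depreciable base = $6,580 − $400 = $6,180.
Sum of the years' digits = 5+4+3+2+1 = 15.
Year 1: $6,180 × 5/15 = $2,060. Book value $4,520.
Year 2: $6,180 × 4/15 = $1,648. Book value $2,872.
Year 3: $6,180 × 3/15 = $1,236. Book value $1,636.
Accumulated through year 3 = $6,580 − $1,636 = $4,944.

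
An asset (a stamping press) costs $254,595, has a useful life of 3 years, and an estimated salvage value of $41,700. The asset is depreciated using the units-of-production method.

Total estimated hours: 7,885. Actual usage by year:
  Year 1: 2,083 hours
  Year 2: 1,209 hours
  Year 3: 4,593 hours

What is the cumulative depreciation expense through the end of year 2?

Depreciable base = $254,595 − $41,700 = $212,895.
Rate = $212,895 / 7,885 hours = $27 per hour.
Year 1: 2,083 × $27 = $56,241. Book value $198,354.
Year 2: 1,209 × $27 = $32,643. Book value $165,711.
Accumulated through year 2 = $254,595 − $165,711 = $88,884.

$88,884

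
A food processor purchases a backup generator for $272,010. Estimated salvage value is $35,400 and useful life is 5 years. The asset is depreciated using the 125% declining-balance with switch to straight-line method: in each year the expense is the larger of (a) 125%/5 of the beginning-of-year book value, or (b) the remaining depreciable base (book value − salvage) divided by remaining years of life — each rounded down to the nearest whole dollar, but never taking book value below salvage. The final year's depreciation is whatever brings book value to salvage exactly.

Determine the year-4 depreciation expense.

Depreciable base = $272,010 − $35,400 = $236,610.
Year 1: DB = ⌊$272,010 × 125%/5⌋ = $68,002; SL = ⌊$236,610/5⌋ = $47,322 → take DB $68,002. Book value $204,008.
Year 2: DB = ⌊$204,008 × 125%/5⌋ = $51,002; SL = ⌊$168,608/4⌋ = $42,152 → take DB $51,002. Book value $153,006.
Year 3: DB = ⌊$153,006 × 125%/5⌋ = $38,251; SL = ⌊$117,606/3⌋ = $39,202 → take SL $39,202. Book value $113,804.
Year 4: DB = ⌊$113,804 × 125%/5⌋ = $28,451; SL = ⌊$78,404/2⌋ = $39,202 → take SL $39,202. Book value $74,602.

$39,202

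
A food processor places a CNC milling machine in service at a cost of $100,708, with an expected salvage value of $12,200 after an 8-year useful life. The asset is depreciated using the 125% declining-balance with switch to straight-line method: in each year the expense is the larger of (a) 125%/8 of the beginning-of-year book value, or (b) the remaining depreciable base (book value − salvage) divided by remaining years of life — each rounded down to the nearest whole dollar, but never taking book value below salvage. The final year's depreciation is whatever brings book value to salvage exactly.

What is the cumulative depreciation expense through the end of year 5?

Depreciable base = $100,708 − $12,200 = $88,508.
Year 1: DB = ⌊$100,708 × 125%/8⌋ = $15,735; SL = ⌊$88,508/8⌋ = $11,063 → take DB $15,735. Book value $84,973.
Year 2: DB = ⌊$84,973 × 125%/8⌋ = $13,277; SL = ⌊$72,773/7⌋ = $10,396 → take DB $13,277. Book value $71,696.
Year 3: DB = ⌊$71,696 × 125%/8⌋ = $11,202; SL = ⌊$59,496/6⌋ = $9,916 → take DB $11,202. Book value $60,494.
Year 4: DB = ⌊$60,494 × 125%/8⌋ = $9,452; SL = ⌊$48,294/5⌋ = $9,658 → take SL $9,658. Book value $50,836.
Year 5: DB = ⌊$50,836 × 125%/8⌋ = $7,943; SL = ⌊$38,636/4⌋ = $9,659 → take SL $9,659. Book value $41,177.
Accumulated through year 5 = $100,708 − $41,177 = $59,531.

$59,531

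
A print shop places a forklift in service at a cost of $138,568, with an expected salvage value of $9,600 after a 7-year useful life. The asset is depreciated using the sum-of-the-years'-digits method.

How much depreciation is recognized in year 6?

$9,212

Depreciable base = $138,568 − $9,600 = $128,968.
Sum of the years' digits = 7+6+5+4+3+2+1 = 28.
Year 1: $128,968 × 7/28 = $32,242. Book value $106,326.
Year 2: $128,968 × 6/28 = $27,636. Book value $78,690.
Year 3: $128,968 × 5/28 = $23,030. Book value $55,660.
Year 4: $128,968 × 4/28 = $18,424. Book value $37,236.
Year 5: $128,968 × 3/28 = $13,818. Book value $23,418.
Year 6: $128,968 × 2/28 = $9,212. Book value $14,206.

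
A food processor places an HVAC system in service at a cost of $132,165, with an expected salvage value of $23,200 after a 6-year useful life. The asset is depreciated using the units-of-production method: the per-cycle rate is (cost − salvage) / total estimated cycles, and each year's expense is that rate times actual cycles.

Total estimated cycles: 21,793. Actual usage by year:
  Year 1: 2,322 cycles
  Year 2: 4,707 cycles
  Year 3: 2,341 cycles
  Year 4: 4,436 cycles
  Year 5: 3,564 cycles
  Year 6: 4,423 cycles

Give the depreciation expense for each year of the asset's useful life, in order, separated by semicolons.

Depreciable base = $132,165 − $23,200 = $108,965.
Rate = $108,965 / 21,793 cycles = $5 per cycle.
Year 1: 2,322 × $5 = $11,610. Book value $120,555.
Year 2: 4,707 × $5 = $23,535. Book value $97,020.
Year 3: 2,341 × $5 = $11,705. Book value $85,315.
Year 4: 4,436 × $5 = $22,180. Book value $63,135.
Year 5: 3,564 × $5 = $17,820. Book value $45,315.
Year 6: 4,423 × $5 = $22,115. Book value $23,200.

$11,610; $23,535; $11,705; $22,180; $17,820; $22,115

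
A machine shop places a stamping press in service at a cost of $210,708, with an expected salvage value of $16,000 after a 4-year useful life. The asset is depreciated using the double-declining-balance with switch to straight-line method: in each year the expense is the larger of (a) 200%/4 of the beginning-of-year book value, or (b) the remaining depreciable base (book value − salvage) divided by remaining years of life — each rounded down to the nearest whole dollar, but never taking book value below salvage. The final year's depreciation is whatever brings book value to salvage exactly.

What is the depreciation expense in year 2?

$52,677

Depreciable base = $210,708 − $16,000 = $194,708.
Year 1: DB = ⌊$210,708 × 200%/4⌋ = $105,354; SL = ⌊$194,708/4⌋ = $48,677 → take DB $105,354. Book value $105,354.
Year 2: DB = ⌊$105,354 × 200%/4⌋ = $52,677; SL = ⌊$89,354/3⌋ = $29,784 → take DB $52,677. Book value $52,677.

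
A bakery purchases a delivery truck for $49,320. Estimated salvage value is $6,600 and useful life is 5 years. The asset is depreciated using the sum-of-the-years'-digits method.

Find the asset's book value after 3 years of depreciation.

$15,144

Depreciable base = $49,320 − $6,600 = $42,720.
Sum of the years' digits = 5+4+3+2+1 = 15.
Year 1: $42,720 × 5/15 = $14,240. Book value $35,080.
Year 2: $42,720 × 4/15 = $11,392. Book value $23,688.
Year 3: $42,720 × 3/15 = $8,544. Book value $15,144.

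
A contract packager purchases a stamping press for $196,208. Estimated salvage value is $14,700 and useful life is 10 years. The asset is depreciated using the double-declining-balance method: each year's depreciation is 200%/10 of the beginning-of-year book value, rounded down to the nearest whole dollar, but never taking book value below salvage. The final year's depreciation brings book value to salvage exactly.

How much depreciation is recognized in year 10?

$11,636

Depreciable base = $196,208 − $14,700 = $181,508.
Year 1: ⌊$196,208 × 200%/10⌋ = $39,241. Book value $156,967.
Year 2: ⌊$156,967 × 200%/10⌋ = $31,393. Book value $125,574.
Year 3: ⌊$125,574 × 200%/10⌋ = $25,114. Book value $100,460.
Year 4: ⌊$100,460 × 200%/10⌋ = $20,092. Book value $80,368.
Year 5: ⌊$80,368 × 200%/10⌋ = $16,073. Book value $64,295.
Year 6: ⌊$64,295 × 200%/10⌋ = $12,859. Book value $51,436.
Year 7: ⌊$51,436 × 200%/10⌋ = $10,287. Book value $41,149.
Year 8: ⌊$41,149 × 200%/10⌋ = $8,229. Book value $32,920.
Year 9: ⌊$32,920 × 200%/10⌋ = $6,584. Book value $26,336.
Year 10 (final): $26,336 − $14,700 = $11,636. Book value $14,700.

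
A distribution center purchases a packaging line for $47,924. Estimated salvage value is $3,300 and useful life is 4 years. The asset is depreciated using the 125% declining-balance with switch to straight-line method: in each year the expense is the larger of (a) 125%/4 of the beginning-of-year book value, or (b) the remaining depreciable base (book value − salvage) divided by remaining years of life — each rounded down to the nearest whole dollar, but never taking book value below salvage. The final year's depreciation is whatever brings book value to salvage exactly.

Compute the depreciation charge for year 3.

$9,676

Depreciable base = $47,924 − $3,300 = $44,624.
Year 1: DB = ⌊$47,924 × 125%/4⌋ = $14,976; SL = ⌊$44,624/4⌋ = $11,156 → take DB $14,976. Book value $32,948.
Year 2: DB = ⌊$32,948 × 125%/4⌋ = $10,296; SL = ⌊$29,648/3⌋ = $9,882 → take DB $10,296. Book value $22,652.
Year 3: DB = ⌊$22,652 × 125%/4⌋ = $7,078; SL = ⌊$19,352/2⌋ = $9,676 → take SL $9,676. Book value $12,976.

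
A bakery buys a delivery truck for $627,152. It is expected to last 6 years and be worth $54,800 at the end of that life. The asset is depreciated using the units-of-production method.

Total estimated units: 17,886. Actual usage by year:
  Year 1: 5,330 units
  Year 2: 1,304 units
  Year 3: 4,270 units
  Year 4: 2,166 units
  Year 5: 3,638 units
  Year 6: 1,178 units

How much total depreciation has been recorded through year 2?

$212,288

Depreciable base = $627,152 − $54,800 = $572,352.
Rate = $572,352 / 17,886 units = $32 per unit.
Year 1: 5,330 × $32 = $170,560. Book value $456,592.
Year 2: 1,304 × $32 = $41,728. Book value $414,864.
Accumulated through year 2 = $627,152 − $414,864 = $212,288.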